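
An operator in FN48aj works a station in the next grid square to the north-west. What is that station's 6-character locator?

Longitude subsquare a = 0; −1 → -1, wraps to 23 = x, carry into square.
Longitude square 4; −1 → 3.
Latitude subsquare j = 9; +1 → 10 = k.

FN38xk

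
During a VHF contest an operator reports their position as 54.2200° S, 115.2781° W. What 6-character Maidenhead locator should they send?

DD25is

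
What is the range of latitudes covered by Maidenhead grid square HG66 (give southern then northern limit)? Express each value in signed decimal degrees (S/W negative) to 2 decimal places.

Field H=7, G=6: +7·20° lon, +6·10° lat → SW at lon -40°, lat -30°.
Square 6, 6: +6·2° lon, +6·1° lat → SW at lon -28°, lat -24°.
Cell spans 2° lon × 1° lat.
south -24.00, north -23.00.

-24.00, -23.00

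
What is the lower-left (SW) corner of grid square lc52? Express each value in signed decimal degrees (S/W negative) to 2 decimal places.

Field L=11, C=2: +11·20° lon, +2·10° lat → SW at lon 40°, lat -70°.
Square 5, 2: +5·2° lon, +2·1° lat → SW at lon 50°, lat -68°.
latitude -68.00, longitude 50.00.

-68.00, 50.00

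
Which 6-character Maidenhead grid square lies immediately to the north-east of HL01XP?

Longitude subsquare x = 23; +1 → 24, wraps to 0 = a, carry into square.
Longitude square 0; +1 → 1.
Latitude subsquare p = 15; +1 → 16 = q.

HL11aq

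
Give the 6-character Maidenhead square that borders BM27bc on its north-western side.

BM27ad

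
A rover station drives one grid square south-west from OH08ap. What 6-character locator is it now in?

Longitude subsquare a = 0; −1 → -1, wraps to 23 = x, carry into square.
Longitude square 0; −1 → -1, wraps to 9, carry into field.
Longitude field O = 14; −1 → 13 = N.
Latitude subsquare p = 15; −1 → 14 = o.

NH98xo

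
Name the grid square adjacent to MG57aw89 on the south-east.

Longitude extended square 8; +1 → 9.
Latitude extended square 9; −1 → 8.

MG57aw98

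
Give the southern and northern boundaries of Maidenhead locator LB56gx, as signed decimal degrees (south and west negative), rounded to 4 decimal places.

-73.0417, -73.0000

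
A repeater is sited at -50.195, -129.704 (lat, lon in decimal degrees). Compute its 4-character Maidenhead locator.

Shift to the Maidenhead origin (180°W, 90°S): lon 50.30, lat 39.80.
Field: lon ⌊50.30/20⌋ = 2 → C; lat ⌊39.80/10⌋ = 3 → D.
Square: lon ⌊10.30/2⌋ = 5; lat ⌊9.80/1⌋ = 9.

CD59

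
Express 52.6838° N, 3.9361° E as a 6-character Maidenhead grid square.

JO12xq

Add 180° to longitude and 90° to latitude: 183.9361, 142.6838.
Field: 183.9361/20 → 9 → J, 142.6838/10 → 14 → O; chars JO.
Square: 3.9361/2 → 1, 2.6838/1 → 2; chars 12.
Subsquare: 1.9361/0.0833333 → 23 → x, 0.6838/0.0416667 → 16 → q; chars xq.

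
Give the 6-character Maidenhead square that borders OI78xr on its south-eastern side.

Longitude subsquare x = 23; +1 → 24, wraps to 0 = a, carry into square.
Longitude square 7; +1 → 8.
Latitude subsquare r = 17; −1 → 16 = q.

OI88aq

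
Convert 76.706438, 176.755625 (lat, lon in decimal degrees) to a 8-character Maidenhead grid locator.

RQ86jq09

Add 180° to longitude and 90° to latitude: 356.75563, 166.70644.
Field: lon ⌊356.75563/20⌋ = 17 → R; lat ⌊166.70644/10⌋ = 16 → Q.
Square: lon ⌊16.75563/2⌋ = 8; lat ⌊6.70644/1⌋ = 6.
Subsquare: lon ⌊0.75563/0.0833333⌋ = 9 → j; lat ⌊0.70644/0.0416667⌋ = 16 → q.
Extended square: lon ⌊0.00563/0.00833333⌋ = 0; lat ⌊0.03977/0.00416667⌋ = 9.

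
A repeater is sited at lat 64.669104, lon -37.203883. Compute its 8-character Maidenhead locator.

Shift to the Maidenhead origin (180°W, 90°S): lon 142.79612, lat 154.66910.
Field: 142.79612/20 → 7 → H, 154.66910/10 → 15 → P; chars HP.
Square: 2.79612/2 → 1, 4.66910/1 → 4; chars 14.
Subsquare: 0.79612/0.0833333 → 9 → j, 0.66910/0.0416667 → 16 → q; chars jq.
Extended square: 0.04612/0.00833333 → 5, 0.00244/0.00416667 → 0; chars 50.

HP14jq50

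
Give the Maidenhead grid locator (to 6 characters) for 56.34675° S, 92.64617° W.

ED33qp

Shift to the Maidenhead origin (180°W, 90°S): lon 87.3538, lat 33.6532.
Field: lon ⌊87.3538/20⌋ = 4 → E; lat ⌊33.6532/10⌋ = 3 → D.
Square: lon ⌊7.3538/2⌋ = 3; lat ⌊3.6532/1⌋ = 3.
Subsquare: lon ⌊1.3538/0.0833333⌋ = 16 → q; lat ⌊0.6532/0.0416667⌋ = 15 → p.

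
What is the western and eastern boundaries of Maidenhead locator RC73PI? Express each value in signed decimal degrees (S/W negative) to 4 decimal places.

175.2500, 175.3333

Field R=17, C=2: +17·20° lon, +2·10° lat → SW at lon 160°, lat -70°.
Square 7, 3: +7·2° lon, +3·1° lat → SW at lon 174°, lat -67°.
Subsquare p=15, i=8: +15·0.0833333° lon, +8·0.0416667° lat → SW at lon 175.25°, lat -66.6667°.
Cell spans 0.0833333° lon × 0.0416667° lat.
west 175.2500, east 175.3333.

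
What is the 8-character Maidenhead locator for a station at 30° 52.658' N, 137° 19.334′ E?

PM80pv80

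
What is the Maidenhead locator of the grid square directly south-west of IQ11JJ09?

IQ11ij98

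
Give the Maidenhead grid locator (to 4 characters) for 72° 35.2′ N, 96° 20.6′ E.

NQ82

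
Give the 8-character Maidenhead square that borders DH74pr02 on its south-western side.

DH74or91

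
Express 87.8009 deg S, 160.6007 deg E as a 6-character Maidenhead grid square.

RA02he

Offset from 180°W / 90°S: lon 340.6007°, lat 2.1991°.
Field: lon ⌊340.6007/20⌋ = 17 → R; lat ⌊2.1991/10⌋ = 0 → A.
Square: lon ⌊0.6007/2⌋ = 0; lat ⌊2.1991/1⌋ = 2.
Subsquare: lon ⌊0.6007/0.0833333⌋ = 7 → h; lat ⌊0.1991/0.0416667⌋ = 4 → e.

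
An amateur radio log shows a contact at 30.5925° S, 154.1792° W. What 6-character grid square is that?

Shift to the Maidenhead origin (180°W, 90°S): lon 25.8208, lat 59.4075.
Field: lon ⌊25.8208/20⌋ = 1 → B; lat ⌊59.4075/10⌋ = 5 → F.
Square: lon ⌊5.8208/2⌋ = 2; lat ⌊9.4075/1⌋ = 9.
Subsquare: lon ⌊1.8208/0.0833333⌋ = 21 → v; lat ⌊0.4075/0.0416667⌋ = 9 → j.

BF29vj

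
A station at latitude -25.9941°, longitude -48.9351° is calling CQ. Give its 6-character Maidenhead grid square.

GG54ma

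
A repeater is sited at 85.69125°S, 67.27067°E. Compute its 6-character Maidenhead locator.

MA34ph

Shift to the Maidenhead origin (180°W, 90°S): lon 247.2707, lat 4.3088.
Field (20°×10°, letters A–R): lon ⌊247.2707/20⌋ = 12 → M; lat ⌊4.3088/10⌋ = 0 → A.
Square (2°×1°, digits 0–9): lon ⌊7.2707/2⌋ = 3; lat ⌊4.3088/1⌋ = 4.
Subsquare (5′×2.5′, letters a–x): lon ⌊1.2707/0.0833333⌋ = 15 → p; lat ⌊0.3088/0.0416667⌋ = 7 → h.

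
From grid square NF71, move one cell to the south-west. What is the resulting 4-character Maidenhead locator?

NF60

Longitude square 7; −1 → 6.
Latitude square 1; −1 → 0.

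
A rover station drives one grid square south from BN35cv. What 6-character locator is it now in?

BN35cu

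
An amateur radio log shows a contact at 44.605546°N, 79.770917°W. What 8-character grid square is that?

FN04co75

Offset from 180°W / 90°S: lon 100.22908°, lat 134.60555°.
Field: 100.22908/20 → 5 → F, 134.60555/10 → 13 → N; chars FN.
Square: 0.22908/2 → 0, 4.60555/1 → 4; chars 04.
Subsquare: 0.22908/0.0833333 → 2 → c, 0.60555/0.0416667 → 14 → o; chars co.
Extended square: 0.06242/0.00833333 → 7, 0.02221/0.00416667 → 5; chars 75.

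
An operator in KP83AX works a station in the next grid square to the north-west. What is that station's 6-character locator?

KP74xa

Longitude subsquare a = 0; −1 → -1, wraps to 23 = x, carry into square.
Longitude square 8; −1 → 7.
Latitude subsquare x = 23; +1 → 24, wraps to 0 = a, carry into square.
Latitude square 3; +1 → 4.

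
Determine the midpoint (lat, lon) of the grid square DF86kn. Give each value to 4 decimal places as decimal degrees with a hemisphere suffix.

33.4375° S, 103.1250° W

Field D=3, F=5: +3·20° lon, +5·10° lat → SW at lon -120°, lat -40°.
Square 8, 6: +8·2° lon, +6·1° lat → SW at lon -104°, lat -34°.
Subsquare k=10, n=13: +10·0.0833333° lon, +13·0.0416667° lat → SW at lon -103.167°, lat -33.4583°.
Cell spans 0.0833333° lon × 0.0416667° lat. Centre is SW corner plus half of each.
latitude 33.4375° S, longitude 103.1250° W.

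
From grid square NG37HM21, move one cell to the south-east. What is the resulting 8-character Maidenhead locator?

NG37hm30

Longitude extended square 2; +1 → 3.
Latitude extended square 1; −1 → 0.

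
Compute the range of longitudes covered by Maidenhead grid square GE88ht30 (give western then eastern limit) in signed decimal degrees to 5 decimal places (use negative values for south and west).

-43.39167, -43.38333

Field G=6, E=4: +6·20° lon, +4·10° lat → SW at lon -60°, lat -50°.
Square 8, 8: +8·2° lon, +8·1° lat → SW at lon -44°, lat -42°.
Subsquare h=7, t=19: +7·0.0833333° lon, +19·0.0416667° lat → SW at lon -43.4167°, lat -41.2083°.
Extended square 3, 0: +3·0.00833333° lon, +0·0.00416667° lat → SW at lon -43.3917°, lat -41.2083°.
Cell spans 0.00833333° lon × 0.00416667° lat.
west -43.39167, east -43.38333.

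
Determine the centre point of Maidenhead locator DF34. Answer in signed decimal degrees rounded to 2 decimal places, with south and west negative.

-35.50, -113.00

Field D=3, F=5: +3·20° lon, +5·10° lat → SW at lon -120°, lat -40°.
Square 3, 4: +3·2° lon, +4·1° lat → SW at lon -114°, lat -36°.
Cell spans 2° lon × 1° lat. Centre is SW corner plus half of each.
latitude -35.50, longitude -113.00.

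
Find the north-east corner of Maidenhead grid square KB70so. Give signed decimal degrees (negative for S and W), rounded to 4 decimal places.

-79.3750, 35.5833

Field K=10, B=1: +10·20° lon, +1·10° lat → SW at lon 20°, lat -80°.
Square 7, 0: +7·2° lon, +0·1° lat → SW at lon 34°, lat -80°.
Subsquare s=18, o=14: +18·0.0833333° lon, +14·0.0416667° lat → SW at lon 35.5°, lat -79.4167°.
Cell spans 0.0833333° lon × 0.0416667° lat. NE corner is SW corner plus one full cell.
latitude -79.3750, longitude 35.5833.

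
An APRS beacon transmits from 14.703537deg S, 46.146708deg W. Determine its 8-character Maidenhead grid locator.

Offset from 180°W / 90°S: lon 133.85329°, lat 75.29646°.
Field: 133.85329/20 → 6 → G, 75.29646/10 → 7 → H; chars GH.
Square: 13.85329/2 → 6, 5.29646/1 → 5; chars 65.
Subsquare: 1.85329/0.0833333 → 22 → w, 0.29646/0.0416667 → 7 → h; chars wh.
Extended square: 0.01996/0.00833333 → 2, 0.00480/0.00416667 → 1; chars 21.

GH65wh21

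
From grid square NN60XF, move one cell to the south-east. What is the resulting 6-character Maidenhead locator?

Longitude subsquare x = 23; +1 → 24, wraps to 0 = a, carry into square.
Longitude square 6; +1 → 7.
Latitude subsquare f = 5; −1 → 4 = e.

NN70ae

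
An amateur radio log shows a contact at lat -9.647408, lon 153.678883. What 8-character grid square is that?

Shift to the Maidenhead origin (180°W, 90°S): lon 333.67888, lat 80.35259.
Field: lon ⌊333.67888/20⌋ = 16 → Q; lat ⌊80.35259/10⌋ = 8 → I.
Square: lon ⌊13.67888/2⌋ = 6; lat ⌊0.35259/1⌋ = 0.
Subsquare: lon ⌊1.67888/0.0833333⌋ = 20 → u; lat ⌊0.35259/0.0416667⌋ = 8 → i.
Extended square: lon ⌊0.01222/0.00833333⌋ = 1; lat ⌊0.01926/0.00416667⌋ = 4.

QI60ui14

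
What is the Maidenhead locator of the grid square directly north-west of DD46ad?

Longitude subsquare a = 0; −1 → -1, wraps to 23 = x, carry into square.
Longitude square 4; −1 → 3.
Latitude subsquare d = 3; +1 → 4 = e.

DD36xe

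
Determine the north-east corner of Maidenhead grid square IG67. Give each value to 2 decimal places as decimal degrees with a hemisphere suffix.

Field I=8, G=6: +8·20° lon, +6·10° lat → SW at lon -20°, lat -30°.
Square 6, 7: +6·2° lon, +7·1° lat → SW at lon -8°, lat -23°.
Cell spans 2° lon × 1° lat. NE corner is SW corner plus one full cell.
latitude 22.00° S, longitude 6.00° W.

22.00° S, 6.00° W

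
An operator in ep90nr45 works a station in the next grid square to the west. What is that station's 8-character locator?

EP90nr35

Longitude extended square 4; −1 → 3.
The latitude characters are unchanged.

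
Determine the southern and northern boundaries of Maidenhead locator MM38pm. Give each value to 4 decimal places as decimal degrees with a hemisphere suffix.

38.5000° N, 38.5417° N

Field M=12, M=12: +12·20° lon, +12·10° lat → SW at lon 60°, lat 30°.
Square 3, 8: +3·2° lon, +8·1° lat → SW at lon 66°, lat 38°.
Subsquare p=15, m=12: +15·0.0833333° lon, +12·0.0416667° lat → SW at lon 67.25°, lat 38.5°.
Cell spans 0.0833333° lon × 0.0416667° lat.
south 38.5000° N, north 38.5417° N.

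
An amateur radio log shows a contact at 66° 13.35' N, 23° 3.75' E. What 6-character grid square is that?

KP16mf

Shift to the Maidenhead origin (180°W, 90°S): lon 203.0625, lat 156.2225.
Field: lon ⌊203.0625/20⌋ = 10 → K; lat ⌊156.2225/10⌋ = 15 → P.
Square: lon ⌊3.0625/2⌋ = 1; lat ⌊6.2225/1⌋ = 6.
Subsquare: lon ⌊1.0625/0.0833333⌋ = 12 → m; lat ⌊0.2225/0.0416667⌋ = 5 → f.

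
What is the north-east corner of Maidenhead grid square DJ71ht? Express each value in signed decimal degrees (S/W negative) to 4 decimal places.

1.8333, -105.3333

Field D=3, J=9: +3·20° lon, +9·10° lat → SW at lon -120°, lat 0°.
Square 7, 1: +7·2° lon, +1·1° lat → SW at lon -106°, lat 1°.
Subsquare h=7, t=19: +7·0.0833333° lon, +19·0.0416667° lat → SW at lon -105.417°, lat 1.79167°.
Cell spans 0.0833333° lon × 0.0416667° lat. NE corner is SW corner plus one full cell.
latitude 1.8333, longitude -105.3333.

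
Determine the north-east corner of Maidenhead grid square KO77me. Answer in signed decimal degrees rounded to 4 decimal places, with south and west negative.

57.2083, 35.0833

Field K=10, O=14: +10·20° lon, +14·10° lat → SW at lon 20°, lat 50°.
Square 7, 7: +7·2° lon, +7·1° lat → SW at lon 34°, lat 57°.
Subsquare m=12, e=4: +12·0.0833333° lon, +4·0.0416667° lat → SW at lon 35°, lat 57.1667°.
Cell spans 0.0833333° lon × 0.0416667° lat. NE corner is SW corner plus one full cell.
latitude 57.2083, longitude 35.0833.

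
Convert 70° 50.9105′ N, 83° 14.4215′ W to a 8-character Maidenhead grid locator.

EQ80ju13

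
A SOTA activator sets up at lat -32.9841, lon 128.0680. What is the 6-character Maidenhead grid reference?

Add 180° to longitude and 90° to latitude: 308.0680, 57.0159.
Field: lon ⌊308.0680/20⌋ = 15 → P; lat ⌊57.0159/10⌋ = 5 → F.
Square: lon ⌊8.0680/2⌋ = 4; lat ⌊7.0159/1⌋ = 7.
Subsquare: lon ⌊0.0680/0.0833333⌋ = 0 → a; lat ⌊0.0159/0.0416667⌋ = 0 → a.

PF47aa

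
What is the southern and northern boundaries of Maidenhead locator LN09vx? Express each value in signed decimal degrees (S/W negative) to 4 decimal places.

49.9583, 50.0000

Field L=11, N=13: +11·20° lon, +13·10° lat → SW at lon 40°, lat 40°.
Square 0, 9: +0·2° lon, +9·1° lat → SW at lon 40°, lat 49°.
Subsquare v=21, x=23: +21·0.0833333° lon, +23·0.0416667° lat → SW at lon 41.75°, lat 49.9583°.
Cell spans 0.0833333° lon × 0.0416667° lat.
south 49.9583, north 50.0000.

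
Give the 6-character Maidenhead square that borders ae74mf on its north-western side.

AE74lg

Longitude subsquare m = 12; −1 → 11 = l.
Latitude subsquare f = 5; +1 → 6 = g.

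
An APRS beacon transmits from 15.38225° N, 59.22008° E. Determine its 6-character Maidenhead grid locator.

LK95oj

Shift to the Maidenhead origin (180°W, 90°S): lon 239.2201, lat 105.3822.
Field: lon ⌊239.2201/20⌋ = 11 → L; lat ⌊105.3822/10⌋ = 10 → K.
Square: lon ⌊19.2201/2⌋ = 9; lat ⌊5.3822/1⌋ = 5.
Subsquare: lon ⌊1.2201/0.0833333⌋ = 14 → o; lat ⌊0.3822/0.0416667⌋ = 9 → j.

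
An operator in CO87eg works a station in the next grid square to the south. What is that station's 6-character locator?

Latitude subsquare g = 6; −1 → 5 = f.
The longitude characters are unchanged.

CO87ef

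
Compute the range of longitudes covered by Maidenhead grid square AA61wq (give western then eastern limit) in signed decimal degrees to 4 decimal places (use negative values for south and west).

-166.1667, -166.0833

Field A=0, A=0: +0·20° lon, +0·10° lat → SW at lon -180°, lat -90°.
Square 6, 1: +6·2° lon, +1·1° lat → SW at lon -168°, lat -89°.
Subsquare w=22, q=16: +22·0.0833333° lon, +16·0.0416667° lat → SW at lon -166.167°, lat -88.3333°.
Cell spans 0.0833333° lon × 0.0416667° lat.
west -166.1667, east -166.0833.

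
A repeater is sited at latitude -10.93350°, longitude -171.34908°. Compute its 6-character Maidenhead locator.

Shift to the Maidenhead origin (180°W, 90°S): lon 8.6509, lat 79.0665.
Field: 8.6509/20 → 0 → A, 79.0665/10 → 7 → H; chars AH.
Square: 8.6509/2 → 4, 9.0665/1 → 9; chars 49.
Subsquare: 0.6509/0.0833333 → 7 → h, 0.0665/0.0416667 → 1 → b; chars hb.

AH49hb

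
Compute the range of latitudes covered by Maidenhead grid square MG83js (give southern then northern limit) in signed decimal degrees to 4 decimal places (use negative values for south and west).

Field M=12, G=6: +12·20° lon, +6·10° lat → SW at lon 60°, lat -30°.
Square 8, 3: +8·2° lon, +3·1° lat → SW at lon 76°, lat -27°.
Subsquare j=9, s=18: +9·0.0833333° lon, +18·0.0416667° lat → SW at lon 76.75°, lat -26.25°.
Cell spans 0.0833333° lon × 0.0416667° lat.
south -26.2500, north -26.2083.

-26.2500, -26.2083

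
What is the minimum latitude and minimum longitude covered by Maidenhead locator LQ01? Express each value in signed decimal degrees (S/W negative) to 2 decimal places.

71.00, 40.00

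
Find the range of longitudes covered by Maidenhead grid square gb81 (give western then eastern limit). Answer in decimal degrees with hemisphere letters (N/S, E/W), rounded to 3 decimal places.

Field G=6, B=1: +6·20° lon, +1·10° lat → SW at lon -60°, lat -80°.
Square 8, 1: +8·2° lon, +1·1° lat → SW at lon -44°, lat -79°.
Cell spans 2° lon × 1° lat.
west 44.000° W, east 42.000° W.

44.000° W, 42.000° W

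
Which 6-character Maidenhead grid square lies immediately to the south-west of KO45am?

Longitude subsquare a = 0; −1 → -1, wraps to 23 = x, carry into square.
Longitude square 4; −1 → 3.
Latitude subsquare m = 12; −1 → 11 = l.

KO35xl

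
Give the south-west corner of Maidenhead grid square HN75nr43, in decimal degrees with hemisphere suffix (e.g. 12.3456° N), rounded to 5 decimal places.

45.72083° N, 24.88333° W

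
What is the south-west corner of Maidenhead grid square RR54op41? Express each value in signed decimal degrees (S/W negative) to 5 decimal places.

84.62917, 171.20000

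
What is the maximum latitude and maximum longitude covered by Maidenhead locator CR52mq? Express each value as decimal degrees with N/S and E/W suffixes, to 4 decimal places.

82.7083° N, 128.9167° W

Field C=2, R=17: +2·20° lon, +17·10° lat → SW at lon -140°, lat 80°.
Square 5, 2: +5·2° lon, +2·1° lat → SW at lon -130°, lat 82°.
Subsquare m=12, q=16: +12·0.0833333° lon, +16·0.0416667° lat → SW at lon -129°, lat 82.6667°.
Cell spans 0.0833333° lon × 0.0416667° lat. NE corner is SW corner plus one full cell.
latitude 82.7083° N, longitude 128.9167° W.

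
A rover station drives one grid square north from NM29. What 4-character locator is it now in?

NN20

Latitude square 9; +1 → 10, wraps to 0, carry into field.
Latitude field M = 12; +1 → 13 = N.
The longitude characters are unchanged.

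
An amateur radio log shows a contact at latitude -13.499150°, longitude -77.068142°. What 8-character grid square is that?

Add 180° to longitude and 90° to latitude: 102.93186, 76.50085.
Field: lon ⌊102.93186/20⌋ = 5 → F; lat ⌊76.50085/10⌋ = 7 → H.
Square: lon ⌊2.93186/2⌋ = 1; lat ⌊6.50085/1⌋ = 6.
Subsquare: lon ⌊0.93186/0.0833333⌋ = 11 → l; lat ⌊0.50085/0.0416667⌋ = 12 → m.
Extended square: lon ⌊0.01519/0.00833333⌋ = 1; lat ⌊0.00085/0.00416667⌋ = 0.

FH16lm10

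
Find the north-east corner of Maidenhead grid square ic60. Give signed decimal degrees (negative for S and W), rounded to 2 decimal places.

-69.00, -6.00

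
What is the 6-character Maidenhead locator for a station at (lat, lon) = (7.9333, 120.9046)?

PJ07kw

Shift to the Maidenhead origin (180°W, 90°S): lon 300.9046, lat 97.9333.
Field (20°×10°, letters A–R): 300.9046/20 → 15 → P, 97.9333/10 → 9 → J; chars PJ.
Square (2°×1°, digits 0–9): 0.9046/2 → 0, 7.9333/1 → 7; chars 07.
Subsquare (5′×2.5′, letters a–x): 0.9046/0.0833333 → 10 → k, 0.9333/0.0416667 → 22 → w; chars kw.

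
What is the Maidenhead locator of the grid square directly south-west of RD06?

QD95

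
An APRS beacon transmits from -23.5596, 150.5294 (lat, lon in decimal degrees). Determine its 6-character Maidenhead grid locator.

QG56gk

Offset from 180°W / 90°S: lon 330.5294°, lat 66.4404°.
Field: 330.5294/20 → 16 → Q, 66.4404/10 → 6 → G; chars QG.
Square: 10.5294/2 → 5, 6.4404/1 → 6; chars 56.
Subsquare: 0.5294/0.0833333 → 6 → g, 0.4404/0.0416667 → 10 → k; chars gk.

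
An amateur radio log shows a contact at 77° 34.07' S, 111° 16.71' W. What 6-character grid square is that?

DB42ik

Offset from 180°W / 90°S: lon 68.7215°, lat 12.4322°.
Field: lon ⌊68.7215/20⌋ = 3 → D; lat ⌊12.4322/10⌋ = 1 → B.
Square: lon ⌊8.7215/2⌋ = 4; lat ⌊2.4322/1⌋ = 2.
Subsquare: lon ⌊0.7215/0.0833333⌋ = 8 → i; lat ⌊0.4322/0.0416667⌋ = 10 → k.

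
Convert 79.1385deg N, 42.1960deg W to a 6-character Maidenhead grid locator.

GQ89vd

Shift to the Maidenhead origin (180°W, 90°S): lon 137.8040, lat 169.1385.
Field: 137.8040/20 → 6 → G, 169.1385/10 → 16 → Q; chars GQ.
Square: 17.8040/2 → 8, 9.1385/1 → 9; chars 89.
Subsquare: 1.8040/0.0833333 → 21 → v, 0.1385/0.0416667 → 3 → d; chars vd.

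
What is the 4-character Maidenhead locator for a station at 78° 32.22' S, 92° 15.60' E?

Add 180° to longitude and 90° to latitude: 272.26, 11.46.
Field (20°×10°, letters A–R): 272.26/20 → 13 → N, 11.46/10 → 1 → B; chars NB.
Square (2°×1°, digits 0–9): 12.26/2 → 6, 1.46/1 → 1; chars 61.

NB61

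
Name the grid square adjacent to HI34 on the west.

HI24

Longitude square 3; −1 → 2.
The latitude characters are unchanged.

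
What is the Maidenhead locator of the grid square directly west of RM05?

QM95

Longitude square 0; −1 → -1, wraps to 9, carry into field.
Longitude field R = 17; −1 → 16 = Q.
The latitude characters are unchanged.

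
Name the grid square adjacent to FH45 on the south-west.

FH34

Longitude square 4; −1 → 3.
Latitude square 5; −1 → 4.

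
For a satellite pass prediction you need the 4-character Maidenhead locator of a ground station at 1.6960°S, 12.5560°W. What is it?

II38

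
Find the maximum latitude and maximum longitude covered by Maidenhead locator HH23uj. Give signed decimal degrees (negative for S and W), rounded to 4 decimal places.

Field H=7, H=7: +7·20° lon, +7·10° lat → SW at lon -40°, lat -20°.
Square 2, 3: +2·2° lon, +3·1° lat → SW at lon -36°, lat -17°.
Subsquare u=20, j=9: +20·0.0833333° lon, +9·0.0416667° lat → SW at lon -34.3333°, lat -16.625°.
Cell spans 0.0833333° lon × 0.0416667° lat. NE corner is SW corner plus one full cell.
latitude -16.5833, longitude -34.2500.

-16.5833, -34.2500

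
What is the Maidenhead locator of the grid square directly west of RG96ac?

Longitude subsquare a = 0; −1 → -1, wraps to 23 = x, carry into square.
Longitude square 9; −1 → 8.
The latitude characters are unchanged.

RG86xc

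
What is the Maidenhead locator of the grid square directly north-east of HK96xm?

Longitude subsquare x = 23; +1 → 24, wraps to 0 = a, carry into square.
Longitude square 9; +1 → 10, wraps to 0, carry into field.
Longitude field H = 7; +1 → 8 = I.
Latitude subsquare m = 12; +1 → 13 = n.

IK06an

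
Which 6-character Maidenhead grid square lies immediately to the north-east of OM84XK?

Longitude subsquare x = 23; +1 → 24, wraps to 0 = a, carry into square.
Longitude square 8; +1 → 9.
Latitude subsquare k = 10; +1 → 11 = l.

OM94al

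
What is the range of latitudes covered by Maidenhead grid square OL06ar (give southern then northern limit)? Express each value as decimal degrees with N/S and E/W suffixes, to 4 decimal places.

26.7083° N, 26.7500° N

Field O=14, L=11: +14·20° lon, +11·10° lat → SW at lon 100°, lat 20°.
Square 0, 6: +0·2° lon, +6·1° lat → SW at lon 100°, lat 26°.
Subsquare a=0, r=17: +0·0.0833333° lon, +17·0.0416667° lat → SW at lon 100°, lat 26.7083°.
Cell spans 0.0833333° lon × 0.0416667° lat.
south 26.7083° N, north 26.7500° N.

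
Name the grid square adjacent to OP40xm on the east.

OP50am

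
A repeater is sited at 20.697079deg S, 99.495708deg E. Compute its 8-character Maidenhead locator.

NG99rh92

Offset from 180°W / 90°S: lon 279.49571°, lat 69.30292°.
Field: lon ⌊279.49571/20⌋ = 13 → N; lat ⌊69.30292/10⌋ = 6 → G.
Square: lon ⌊19.49571/2⌋ = 9; lat ⌊9.30292/1⌋ = 9.
Subsquare: lon ⌊1.49571/0.0833333⌋ = 17 → r; lat ⌊0.30292/0.0416667⌋ = 7 → h.
Extended square: lon ⌊0.07904/0.00833333⌋ = 9; lat ⌊0.01125/0.00416667⌋ = 2.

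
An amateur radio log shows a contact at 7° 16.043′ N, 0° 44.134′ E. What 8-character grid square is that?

JJ07ig84

Offset from 180°W / 90°S: lon 180.73557°, lat 97.26738°.
Field: 180.73557/20 → 9 → J, 97.26738/10 → 9 → J; chars JJ.
Square: 0.73557/2 → 0, 7.26738/1 → 7; chars 07.
Subsquare: 0.73557/0.0833333 → 8 → i, 0.26738/0.0416667 → 6 → g; chars ig.
Extended square: 0.06890/0.00833333 → 8, 0.01738/0.00416667 → 4; chars 84.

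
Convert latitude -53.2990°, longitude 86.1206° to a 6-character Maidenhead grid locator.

ND36bq

Offset from 180°W / 90°S: lon 266.1206°, lat 36.7010°.
Field: 266.1206/20 → 13 → N, 36.7010/10 → 3 → D; chars ND.
Square: 6.1206/2 → 3, 6.7010/1 → 6; chars 36.
Subsquare: 0.1206/0.0833333 → 1 → b, 0.7010/0.0416667 → 16 → q; chars bq.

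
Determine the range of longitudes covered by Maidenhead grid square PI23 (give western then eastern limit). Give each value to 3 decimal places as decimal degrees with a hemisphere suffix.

124.000° E, 126.000° E

Field P=15, I=8: +15·20° lon, +8·10° lat → SW at lon 120°, lat -10°.
Square 2, 3: +2·2° lon, +3·1° lat → SW at lon 124°, lat -7°.
Cell spans 2° lon × 1° lat.
west 124.000° E, east 126.000° E.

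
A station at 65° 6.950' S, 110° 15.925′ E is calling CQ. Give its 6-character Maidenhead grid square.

Offset from 180°W / 90°S: lon 290.2654°, lat 24.8842°.
Field: lon ⌊290.2654/20⌋ = 14 → O; lat ⌊24.8842/10⌋ = 2 → C.
Square: lon ⌊10.2654/2⌋ = 5; lat ⌊4.8842/1⌋ = 4.
Subsquare: lon ⌊0.2654/0.0833333⌋ = 3 → d; lat ⌊0.8842/0.0416667⌋ = 21 → v.

OC54dv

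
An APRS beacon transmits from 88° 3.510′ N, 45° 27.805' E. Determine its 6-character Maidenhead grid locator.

LR28rb

Add 180° to longitude and 90° to latitude: 225.4634, 178.0585.
Field (20°×10°, letters A–R): 225.4634/20 → 11 → L, 178.0585/10 → 17 → R; chars LR.
Square (2°×1°, digits 0–9): 5.4634/2 → 2, 8.0585/1 → 8; chars 28.
Subsquare (5′×2.5′, letters a–x): 1.4634/0.0833333 → 17 → r, 0.0585/0.0416667 → 1 → b; chars rb.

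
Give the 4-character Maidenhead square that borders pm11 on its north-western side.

Longitude square 1; −1 → 0.
Latitude square 1; +1 → 2.

PM02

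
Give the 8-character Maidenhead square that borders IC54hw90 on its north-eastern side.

IC54iw01

Longitude extended square 9; +1 → 10, wraps to 0, carry into subsquare.
Longitude subsquare h = 7; +1 → 8 = i.
Latitude extended square 0; +1 → 1.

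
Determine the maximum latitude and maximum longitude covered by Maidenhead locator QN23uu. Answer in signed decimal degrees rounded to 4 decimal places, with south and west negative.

Field Q=16, N=13: +16·20° lon, +13·10° lat → SW at lon 140°, lat 40°.
Square 2, 3: +2·2° lon, +3·1° lat → SW at lon 144°, lat 43°.
Subsquare u=20, u=20: +20·0.0833333° lon, +20·0.0416667° lat → SW at lon 145.667°, lat 43.8333°.
Cell spans 0.0833333° lon × 0.0416667° lat. NE corner is SW corner plus one full cell.
latitude 43.8750, longitude 145.7500.

43.8750, 145.7500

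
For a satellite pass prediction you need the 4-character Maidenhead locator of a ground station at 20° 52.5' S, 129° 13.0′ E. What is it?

PG49

Add 180° to longitude and 90° to latitude: 309.22, 69.12.
Field: 309.22/20 → 15 → P, 69.12/10 → 6 → G; chars PG.
Square: 9.22/2 → 4, 9.12/1 → 9; chars 49.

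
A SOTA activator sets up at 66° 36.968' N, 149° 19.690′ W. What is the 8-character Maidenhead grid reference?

BP56io07

Shift to the Maidenhead origin (180°W, 90°S): lon 30.67183, lat 156.61613.
Field (20°×10°, letters A–R): 30.67183/20 → 1 → B, 156.61613/10 → 15 → P; chars BP.
Square (2°×1°, digits 0–9): 10.67183/2 → 5, 6.61613/1 → 6; chars 56.
Subsquare (5′×2.5′, letters a–x): 0.67183/0.0833333 → 8 → i, 0.61613/0.0416667 → 14 → o; chars io.
Extended square (30″×15″, digits 0–9): 0.00517/0.00833333 → 0, 0.03280/0.00416667 → 7; chars 07.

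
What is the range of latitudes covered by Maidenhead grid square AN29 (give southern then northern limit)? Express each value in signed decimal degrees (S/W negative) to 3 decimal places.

49.000, 50.000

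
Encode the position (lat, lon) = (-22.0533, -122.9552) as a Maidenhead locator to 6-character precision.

Shift to the Maidenhead origin (180°W, 90°S): lon 57.0448, lat 67.9467.
Field (20°×10°, letters A–R): 57.0448/20 → 2 → C, 67.9467/10 → 6 → G; chars CG.
Square (2°×1°, digits 0–9): 17.0448/2 → 8, 7.9467/1 → 7; chars 87.
Subsquare (5′×2.5′, letters a–x): 1.0448/0.0833333 → 12 → m, 0.9467/0.0416667 → 22 → w; chars mw.

CG87mw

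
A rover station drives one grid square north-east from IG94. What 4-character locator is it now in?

JG05

Longitude square 9; +1 → 10, wraps to 0, carry into field.
Longitude field I = 8; +1 → 9 = J.
Latitude square 4; +1 → 5.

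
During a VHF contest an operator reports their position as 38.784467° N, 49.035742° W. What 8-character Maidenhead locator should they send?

Offset from 180°W / 90°S: lon 130.96426°, lat 128.78447°.
Field: 130.96426/20 → 6 → G, 128.78447/10 → 12 → M; chars GM.
Square: 10.96426/2 → 5, 8.78447/1 → 8; chars 58.
Subsquare: 0.96426/0.0833333 → 11 → l, 0.78447/0.0416667 → 18 → s; chars ls.
Extended square: 0.04759/0.00833333 → 5, 0.03447/0.00416667 → 8; chars 58.

GM58ls58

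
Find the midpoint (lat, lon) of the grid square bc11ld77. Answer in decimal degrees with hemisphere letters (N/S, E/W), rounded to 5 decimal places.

Field B=1, C=2: +1·20° lon, +2·10° lat → SW at lon -160°, lat -70°.
Square 1, 1: +1·2° lon, +1·1° lat → SW at lon -158°, lat -69°.
Subsquare l=11, d=3: +11·0.0833333° lon, +3·0.0416667° lat → SW at lon -157.083°, lat -68.875°.
Extended square 7, 7: +7·0.00833333° lon, +7·0.00416667° lat → SW at lon -157.025°, lat -68.8458°.
Cell spans 0.00833333° lon × 0.00416667° lat. Centre is SW corner plus half of each.
latitude 68.84375° S, longitude 157.02083° W.

68.84375° S, 157.02083° W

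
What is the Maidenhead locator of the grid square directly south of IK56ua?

IK55ux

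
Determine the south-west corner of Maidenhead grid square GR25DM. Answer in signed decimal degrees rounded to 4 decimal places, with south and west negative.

Field G=6, R=17: +6·20° lon, +17·10° lat → SW at lon -60°, lat 80°.
Square 2, 5: +2·2° lon, +5·1° lat → SW at lon -56°, lat 85°.
Subsquare d=3, m=12: +3·0.0833333° lon, +12·0.0416667° lat → SW at lon -55.75°, lat 85.5°.
latitude 85.5000, longitude -55.7500.

85.5000, -55.7500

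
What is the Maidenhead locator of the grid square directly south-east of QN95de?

Longitude subsquare d = 3; +1 → 4 = e.
Latitude subsquare e = 4; −1 → 3 = d.

QN95ed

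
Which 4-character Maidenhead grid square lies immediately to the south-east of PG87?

PG96

Longitude square 8; +1 → 9.
Latitude square 7; −1 → 6.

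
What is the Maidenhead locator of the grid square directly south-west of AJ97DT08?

AJ97ct97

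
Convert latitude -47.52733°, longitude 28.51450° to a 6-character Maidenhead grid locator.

Add 180° to longitude and 90° to latitude: 208.5145, 42.4727.
Field: lon ⌊208.5145/20⌋ = 10 → K; lat ⌊42.4727/10⌋ = 4 → E.
Square: lon ⌊8.5145/2⌋ = 4; lat ⌊2.4727/1⌋ = 2.
Subsquare: lon ⌊0.5145/0.0833333⌋ = 6 → g; lat ⌊0.4727/0.0416667⌋ = 11 → l.

KE42gl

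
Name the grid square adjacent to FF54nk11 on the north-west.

Longitude extended square 1; −1 → 0.
Latitude extended square 1; +1 → 2.

FF54nk02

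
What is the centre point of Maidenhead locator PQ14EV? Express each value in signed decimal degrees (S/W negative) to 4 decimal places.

Field P=15, Q=16: +15·20° lon, +16·10° lat → SW at lon 120°, lat 70°.
Square 1, 4: +1·2° lon, +4·1° lat → SW at lon 122°, lat 74°.
Subsquare e=4, v=21: +4·0.0833333° lon, +21·0.0416667° lat → SW at lon 122.333°, lat 74.875°.
Cell spans 0.0833333° lon × 0.0416667° lat. Centre is SW corner plus half of each.
latitude 74.8958, longitude 122.3750.

74.8958, 122.3750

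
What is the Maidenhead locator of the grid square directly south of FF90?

FE99

Latitude square 0; −1 → -1, wraps to 9, carry into field.
Latitude field F = 5; −1 → 4 = E.
The longitude characters are unchanged.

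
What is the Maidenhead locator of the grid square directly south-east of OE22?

Longitude square 2; +1 → 3.
Latitude square 2; −1 → 1.

OE31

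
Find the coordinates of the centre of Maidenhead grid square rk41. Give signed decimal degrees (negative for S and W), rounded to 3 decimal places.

11.500, 169.000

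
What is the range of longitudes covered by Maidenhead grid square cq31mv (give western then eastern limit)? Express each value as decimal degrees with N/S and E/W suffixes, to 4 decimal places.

133.0000° W, 132.9167° W

Field C=2, Q=16: +2·20° lon, +16·10° lat → SW at lon -140°, lat 70°.
Square 3, 1: +3·2° lon, +1·1° lat → SW at lon -134°, lat 71°.
Subsquare m=12, v=21: +12·0.0833333° lon, +21·0.0416667° lat → SW at lon -133°, lat 71.875°.
Cell spans 0.0833333° lon × 0.0416667° lat.
west 133.0000° W, east 132.9167° W.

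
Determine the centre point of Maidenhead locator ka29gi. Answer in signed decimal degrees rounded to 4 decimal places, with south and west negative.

-80.6458, 24.5417

Field K=10, A=0: +10·20° lon, +0·10° lat → SW at lon 20°, lat -90°.
Square 2, 9: +2·2° lon, +9·1° lat → SW at lon 24°, lat -81°.
Subsquare g=6, i=8: +6·0.0833333° lon, +8·0.0416667° lat → SW at lon 24.5°, lat -80.6667°.
Cell spans 0.0833333° lon × 0.0416667° lat. Centre is SW corner plus half of each.
latitude -80.6458, longitude 24.5417.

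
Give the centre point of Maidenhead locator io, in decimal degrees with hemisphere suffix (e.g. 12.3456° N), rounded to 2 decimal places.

55.00° N, 10.00° W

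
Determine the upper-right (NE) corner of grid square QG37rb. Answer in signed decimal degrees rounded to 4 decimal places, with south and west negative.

-22.9167, 147.5000

Field Q=16, G=6: +16·20° lon, +6·10° lat → SW at lon 140°, lat -30°.
Square 3, 7: +3·2° lon, +7·1° lat → SW at lon 146°, lat -23°.
Subsquare r=17, b=1: +17·0.0833333° lon, +1·0.0416667° lat → SW at lon 147.417°, lat -22.9583°.
Cell spans 0.0833333° lon × 0.0416667° lat. NE corner is SW corner plus one full cell.
latitude -22.9167, longitude 147.5000.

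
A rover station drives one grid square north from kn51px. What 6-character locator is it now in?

Latitude subsquare x = 23; +1 → 24, wraps to 0 = a, carry into square.
Latitude square 1; +1 → 2.
The longitude characters are unchanged.

KN52pa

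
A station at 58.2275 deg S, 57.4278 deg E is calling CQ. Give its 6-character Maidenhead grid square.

LD81rs

Shift to the Maidenhead origin (180°W, 90°S): lon 237.4278, lat 31.7725.
Field: 237.4278/20 → 11 → L, 31.7725/10 → 3 → D; chars LD.
Square: 17.4278/2 → 8, 1.7725/1 → 1; chars 81.
Subsquare: 1.4278/0.0833333 → 17 → r, 0.7725/0.0416667 → 18 → s; chars rs.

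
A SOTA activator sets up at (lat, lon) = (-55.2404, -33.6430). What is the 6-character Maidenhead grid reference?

Add 180° to longitude and 90° to latitude: 146.3570, 34.7596.
Field (20°×10°, letters A–R): 146.3570/20 → 7 → H, 34.7596/10 → 3 → D; chars HD.
Square (2°×1°, digits 0–9): 6.3570/2 → 3, 4.7596/1 → 4; chars 34.
Subsquare (5′×2.5′, letters a–x): 0.3570/0.0833333 → 4 → e, 0.7596/0.0416667 → 18 → s; chars es.

HD34es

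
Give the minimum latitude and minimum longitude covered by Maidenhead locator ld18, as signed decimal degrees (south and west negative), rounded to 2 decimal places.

-52.00, 42.00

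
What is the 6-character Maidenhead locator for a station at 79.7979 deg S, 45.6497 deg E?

LB20te

Add 180° to longitude and 90° to latitude: 225.6497, 10.2021.
Field (20°×10°, letters A–R): lon ⌊225.6497/20⌋ = 11 → L; lat ⌊10.2021/10⌋ = 1 → B.
Square (2°×1°, digits 0–9): lon ⌊5.6497/2⌋ = 2; lat ⌊0.2021/1⌋ = 0.
Subsquare (5′×2.5′, letters a–x): lon ⌊1.6497/0.0833333⌋ = 19 → t; lat ⌊0.2021/0.0416667⌋ = 4 → e.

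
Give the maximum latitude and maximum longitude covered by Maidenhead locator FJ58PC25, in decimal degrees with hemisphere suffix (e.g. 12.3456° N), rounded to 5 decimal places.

Field F=5, J=9: +5·20° lon, +9·10° lat → SW at lon -80°, lat 0°.
Square 5, 8: +5·2° lon, +8·1° lat → SW at lon -70°, lat 8°.
Subsquare p=15, c=2: +15·0.0833333° lon, +2·0.0416667° lat → SW at lon -68.75°, lat 8.08333°.
Extended square 2, 5: +2·0.00833333° lon, +5·0.00416667° lat → SW at lon -68.7333°, lat 8.10417°.
Cell spans 0.00833333° lon × 0.00416667° lat. NE corner is SW corner plus one full cell.
latitude 8.10833° N, longitude 68.72500° W.

8.10833° N, 68.72500° W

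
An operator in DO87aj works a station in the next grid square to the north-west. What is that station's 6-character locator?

DO77xk

Longitude subsquare a = 0; −1 → -1, wraps to 23 = x, carry into square.
Longitude square 8; −1 → 7.
Latitude subsquare j = 9; +1 → 10 = k.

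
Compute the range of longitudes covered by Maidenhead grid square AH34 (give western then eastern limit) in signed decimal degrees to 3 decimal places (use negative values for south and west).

Field A=0, H=7: +0·20° lon, +7·10° lat → SW at lon -180°, lat -20°.
Square 3, 4: +3·2° lon, +4·1° lat → SW at lon -174°, lat -16°.
Cell spans 2° lon × 1° lat.
west -174.000, east -172.000.

-174.000, -172.000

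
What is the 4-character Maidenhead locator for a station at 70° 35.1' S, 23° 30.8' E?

Shift to the Maidenhead origin (180°W, 90°S): lon 203.51, lat 19.42.
Field: lon ⌊203.51/20⌋ = 10 → K; lat ⌊19.42/10⌋ = 1 → B.
Square: lon ⌊3.51/2⌋ = 1; lat ⌊9.42/1⌋ = 9.

KB19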